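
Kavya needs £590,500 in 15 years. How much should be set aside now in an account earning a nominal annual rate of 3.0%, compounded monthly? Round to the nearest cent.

£376,730.92

With 12 periods per year: i = 0.0025, n = 180.
PV = 590,500 / (1 + 0.0025)^180 = 590,500 / 1.567432 = 376,730.9228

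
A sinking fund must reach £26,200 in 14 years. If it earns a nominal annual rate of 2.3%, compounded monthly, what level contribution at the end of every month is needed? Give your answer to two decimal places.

£132.34

Periodic rate i = 0.023/12 = 0.00191667; n = 14 × 12 = 168 periods.
PMT = 26200 / ( [(1+0.00191667)^168 − 1] / 0.00191667 ) = 26200 / 197.978909 = 132.3373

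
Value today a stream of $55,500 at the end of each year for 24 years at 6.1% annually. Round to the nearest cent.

Annuity factor a(24|0.061) = 12.435213; PV = 55500 × 12.435213 = 690,154.3384

$690,154.34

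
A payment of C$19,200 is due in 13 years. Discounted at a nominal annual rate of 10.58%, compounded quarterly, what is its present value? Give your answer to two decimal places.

C$4,940.10

i = 0.1058/4 = 0.02645 per quarter; n = 13·4 = 52.
PV = 19,200 / (1 + 0.02645)^52 = 19,200 / 3.886562 = 4,940.0993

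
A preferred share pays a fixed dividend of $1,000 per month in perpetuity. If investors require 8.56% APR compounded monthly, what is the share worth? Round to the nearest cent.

$140,186.92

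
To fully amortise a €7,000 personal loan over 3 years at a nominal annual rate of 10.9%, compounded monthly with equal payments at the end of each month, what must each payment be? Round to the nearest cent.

€228.84

With 12 periods per year: i = 0.00908333, n = 36.
PMT = 7000 / ( [1 − (1+0.00908333)^(−36)] / 0.00908333 ) = 7000 / 30.589102 = 228.8397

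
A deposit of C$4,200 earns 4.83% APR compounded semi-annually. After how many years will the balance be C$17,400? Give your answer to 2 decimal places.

29.78 years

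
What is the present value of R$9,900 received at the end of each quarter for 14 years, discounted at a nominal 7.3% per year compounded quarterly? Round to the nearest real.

R$345,439

Periodic rate i = 0.073/4 = 0.01825; n = 14 × 4 = 56 periods.
PV = 9900 × [1 − (1+0.01825)^(−56)] / 0.01825 = 9900 × 34.892843 = 345,439.1478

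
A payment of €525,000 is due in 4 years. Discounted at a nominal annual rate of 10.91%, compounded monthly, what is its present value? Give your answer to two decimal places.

€340,008.33

i = 0.1091/12 = 0.00909167 per month; n = 4·12 = 48.
PV = FV·(1+i)^(−n) = 525,000 × 0.647635 = 340,008.3315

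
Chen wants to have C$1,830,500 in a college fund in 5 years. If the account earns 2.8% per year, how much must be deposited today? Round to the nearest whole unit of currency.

PV = FV·(1+i)^(−n) = 1,830,500 × 0.871033 = 1,594,425.2372

C$1,594,425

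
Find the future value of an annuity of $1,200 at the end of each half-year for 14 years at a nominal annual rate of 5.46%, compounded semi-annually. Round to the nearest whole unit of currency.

$49,486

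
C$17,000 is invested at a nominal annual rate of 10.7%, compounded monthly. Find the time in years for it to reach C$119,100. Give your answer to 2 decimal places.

18.27 years

Periodic rate i = 0.107/12 = 0.00891667.
n = ln(119100/17000) / ln(1+0.00891667) = ln(7.00588) / 0.008877 = 219.2991 months
= 219.2991/12 years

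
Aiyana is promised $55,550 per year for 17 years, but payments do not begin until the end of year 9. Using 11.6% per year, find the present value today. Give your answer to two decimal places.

PV at t=8 (ordinary 17-year annuity): 55550 × a(17|0.116) = 55550 × 7.286398 = 404,759.4204
Discount back 8 years: 404,759.4204 × (1+0.116)^(−8) = 404,759.4204 × 0.415610 = 168,222.2388

$168,222.24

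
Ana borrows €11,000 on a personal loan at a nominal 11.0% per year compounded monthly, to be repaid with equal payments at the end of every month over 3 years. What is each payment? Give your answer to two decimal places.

€360.13

i = 0.11/12 = 0.00916667 per month; n = 3·12 = 36.
PMT = 11000 / ( [1 − (1+0.00916667)^(−36)] / 0.00916667 ) = 11000 / 30.544874 = 360.1259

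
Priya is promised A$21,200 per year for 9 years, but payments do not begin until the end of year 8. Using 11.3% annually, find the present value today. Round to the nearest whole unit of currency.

A$54,840

PV at t=7 (ordinary 9-year annuity): 21200 × a(9|0.113) = 21200 × 5.473071 = 116,029.0958
PV₀ = 116,029.0958 / (1+0.113)^7 = 116,029.0958 / 2.115759 = 54,840.4181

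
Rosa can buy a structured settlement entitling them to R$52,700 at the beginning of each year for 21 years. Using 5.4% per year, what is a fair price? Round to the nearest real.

R$687,743

PV = PMT · [1 − (1+i)^(−n)] / i × (1+i) = 52700 · 13.050161 = 687,743.4796
(Beginning-of-period payments → annuity-due factor ×(1+i).)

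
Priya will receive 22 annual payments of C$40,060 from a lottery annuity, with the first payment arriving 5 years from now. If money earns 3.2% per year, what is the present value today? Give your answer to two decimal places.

PV at t=4 (ordinary 22-year annuity): 40060 × a(22|0.032) = 40060 × 15.622242 = 625,827.0090
Discount back 4 years: 625,827.0090 × (1+0.032)^(−4) = 625,827.0090 × 0.881620 = 551,741.3244

C$551,741.32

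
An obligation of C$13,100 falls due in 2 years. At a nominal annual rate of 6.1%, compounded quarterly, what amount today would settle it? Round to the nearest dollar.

C$11,606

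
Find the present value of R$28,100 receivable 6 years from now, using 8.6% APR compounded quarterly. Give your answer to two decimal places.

R$16,864.96

Periodic rate i = 0.086/4 = 0.0215; n = 6 × 4 = 24 periods.
PV = FV·(1+i)^(−n) = 28,100 × 0.600177 = 16,864.9639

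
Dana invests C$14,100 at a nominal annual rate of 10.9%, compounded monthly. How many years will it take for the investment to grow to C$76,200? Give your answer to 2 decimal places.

15.55 years

Periodic rate i = 0.109/12 = 0.00908333.
n = ln(76200/14100) / ln(1+0.00908333) = ln(5.40426) / 0.009042 = 186.5876 months
= 186.5876/12 years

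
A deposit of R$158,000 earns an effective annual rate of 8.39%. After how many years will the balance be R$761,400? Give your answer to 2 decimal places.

n = ln(761400/158000) / ln(1+0.0839) = ln(4.81899) / 0.080566 = 19.5190 years

19.52 years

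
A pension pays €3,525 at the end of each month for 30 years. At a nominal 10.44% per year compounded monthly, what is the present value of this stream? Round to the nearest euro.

€387,253

i = 0.1044/12 = 0.0087 per month; n = 30·12 = 360.
PV = 3525 × [1 − (1+0.0087)^(−360)] / 0.0087 = 3525 × 109.859141 = 387,253.4715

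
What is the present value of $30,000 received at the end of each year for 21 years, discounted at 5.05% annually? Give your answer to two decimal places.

$382,947.52

PV = PMT · [1 − (1+i)^(−n)] / i = 30000 · 12.764917 = 382,947.5202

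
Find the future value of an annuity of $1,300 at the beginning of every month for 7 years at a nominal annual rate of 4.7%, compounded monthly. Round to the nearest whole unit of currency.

Periodic rate i = 0.047/12 = 0.00391667; n = 7 × 12 = 84 periods.
FV = 1300 × [(1+0.00391667)^84 − 1] / 0.00391667 × (1+i) = 1300 × 99.627455 = 129,515.6909
(Beginning-of-period payments → annuity-due factor ×(1+i).)

$129,516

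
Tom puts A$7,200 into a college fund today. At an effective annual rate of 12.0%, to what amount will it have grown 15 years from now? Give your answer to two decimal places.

A$39,409.67

7,200 × (1+0.12)^15 = 7,200 × 5.473566 = 39,409.6735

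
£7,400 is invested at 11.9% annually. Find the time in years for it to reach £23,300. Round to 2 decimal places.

10.20 years

n = ln(23300/7400) / ln(1+0.119) = ln(3.14865) / 0.112435 = 10.2012 years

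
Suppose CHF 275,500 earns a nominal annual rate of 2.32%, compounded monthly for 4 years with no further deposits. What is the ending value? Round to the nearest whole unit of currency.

With 12 periods per year: i = 0.00193333, n = 48.
FV = 275,500 × (1 + 0.00193333)^48 = 302,263.1626

CHF 302,263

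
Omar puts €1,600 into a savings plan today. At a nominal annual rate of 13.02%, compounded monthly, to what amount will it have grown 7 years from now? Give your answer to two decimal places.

€3,960.99

Periodic rate i = 0.1302/12 = 0.01085; n = 7 × 12 = 84 periods.
FV = PV·(1+i)^n = 1,600 × 2.475621 = 3,960.9930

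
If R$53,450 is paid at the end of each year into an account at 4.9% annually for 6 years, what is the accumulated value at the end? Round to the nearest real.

R$362,649

FV = 53450 × [(1+0.049)^6 − 1] / 0.049 = 53450 × 6.784820 = 362,648.6080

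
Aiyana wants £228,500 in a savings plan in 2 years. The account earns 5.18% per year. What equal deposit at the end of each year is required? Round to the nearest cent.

FV-annuity factor = 2.051800; PMT = 228500 / 2.051800 = 111,365.6302

£111,365.63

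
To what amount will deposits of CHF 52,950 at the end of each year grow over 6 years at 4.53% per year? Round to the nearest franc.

CHF 355,928

FV = 52950 × [(1+0.0453)^6 − 1] / 0.0453 = 52950 × 6.721962 = 355,927.8695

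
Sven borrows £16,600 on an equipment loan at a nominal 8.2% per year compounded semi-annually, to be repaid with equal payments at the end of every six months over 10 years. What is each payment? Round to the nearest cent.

Periodic rate i = 0.082/2 = 0.041; n = 10 × 2 = 20 periods.
PMT = 16600 / ( [1 − (1+0.041)^(−20)] / 0.041 ) = 16600 / 13.470774 = 1,232.2974

£1,232.30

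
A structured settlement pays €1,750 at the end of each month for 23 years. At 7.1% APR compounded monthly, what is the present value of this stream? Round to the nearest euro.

€237,719

i = 0.071/12 = 0.00591667 per month; n = 23·12 = 276.
Annuity factor a(276|0.00591667) = 135.839169; PV = 1750 × 135.839169 = 237,718.5454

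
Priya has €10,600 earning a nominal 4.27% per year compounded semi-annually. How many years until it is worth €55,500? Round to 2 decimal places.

39.18 years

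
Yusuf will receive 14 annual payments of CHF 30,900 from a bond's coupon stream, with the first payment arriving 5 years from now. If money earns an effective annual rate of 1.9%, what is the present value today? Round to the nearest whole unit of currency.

CHF 349,408

Value one period before first payment (t=4): 30900 × [1 − (1+0.019)^(−14)] / 0.019 = 30900 × 12.191888 = 376,729.3535
Discount back 4 years: 376,729.3535 × (1+0.019)^(−4) = 376,729.3535 × 0.927477 = 349,407.9034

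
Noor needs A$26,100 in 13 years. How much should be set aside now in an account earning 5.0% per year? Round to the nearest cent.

PV = 26,100 / (1 + 0.05)^13 = 26,100 / 1.885649 = 13,841.3873

A$13,841.39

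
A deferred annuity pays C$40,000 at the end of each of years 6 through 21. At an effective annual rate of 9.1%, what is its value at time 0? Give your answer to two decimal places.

C$213,794.45

Value one period before first payment (t=5): 40000 × [1 − (1+0.091)^(−16)] / 0.091 = 40000 × 8.261525 = 330,460.9824
Discount back 5 years: 330,460.9824 × (1+0.091)^(−5) = 330,460.9824 × 0.646958 = 213,794.4548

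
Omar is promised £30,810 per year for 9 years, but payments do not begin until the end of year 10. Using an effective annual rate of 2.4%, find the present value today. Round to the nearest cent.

PV at t=9 (ordinary 9-year annuity): 30810 × a(9|0.024) = 30810 × 8.008601 = 246,745.0084
Discount back 9 years: 246,745.0084 × (1+0.024)^(−9) = 246,745.0084 × 0.807794 = 199,319.0305

£199,319.03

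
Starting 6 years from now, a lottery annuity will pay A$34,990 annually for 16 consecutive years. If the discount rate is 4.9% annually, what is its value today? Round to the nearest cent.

Value one period before first payment (t=5): 34990 × [1 − (1+0.049)^(−16)] / 0.049 = 34990 × 10.915324 = 381,927.2009
Discount back 5 years: 381,927.2009 × (1+0.049)^(−5) = 381,927.2009 × 0.787268 = 300,679.0359

A$300,679.04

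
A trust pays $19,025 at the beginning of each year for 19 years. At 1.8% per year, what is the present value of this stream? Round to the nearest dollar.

Annuity factor a(19|0.018) × (1+i) = 16.259040; PV = 19025 × 16.259040 = 309,328.2420
(Beginning-of-period payments → annuity-due factor ×(1+i).)

$309,328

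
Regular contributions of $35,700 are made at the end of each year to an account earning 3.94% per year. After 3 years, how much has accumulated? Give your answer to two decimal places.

$111,375.16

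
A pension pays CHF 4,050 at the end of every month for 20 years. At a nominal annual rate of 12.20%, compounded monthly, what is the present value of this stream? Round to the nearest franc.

CHF 363,209

With 12 periods per year: i = 0.0101667, n = 240.
PV = 4050 × [1 − (1+0.0101667)^(−240)] / 0.0101667 = 4050 × 89.681183 = 363,208.7910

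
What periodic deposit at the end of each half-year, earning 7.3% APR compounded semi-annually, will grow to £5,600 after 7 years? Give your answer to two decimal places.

Periodic rate i = 0.073/2 = 0.0365; n = 7 × 2 = 14 periods.
FV-annuity factor = 17.858871; PMT = 5600 / 17.858871 = 313.5697

£313.57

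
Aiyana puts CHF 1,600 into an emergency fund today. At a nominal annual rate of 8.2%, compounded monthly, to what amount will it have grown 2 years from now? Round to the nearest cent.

Periodic rate i = 0.082/12 = 0.00683333; n = 2 × 12 = 24 periods.
1,600 × (1+0.00683333)^24 = 1,600 × 1.177557 = 1,884.0917

CHF 1,884.09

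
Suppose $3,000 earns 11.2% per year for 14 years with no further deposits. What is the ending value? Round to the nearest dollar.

FV = 3,000 × (1 + 0.112)^14 = 13,261.3665

$13,261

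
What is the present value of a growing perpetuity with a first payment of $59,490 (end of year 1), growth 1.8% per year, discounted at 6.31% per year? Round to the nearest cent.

PV = PMT / (i − g) = 59490 / (0.0631 − 0.018) = 59490 / 0.045100 = 1,319,068.7361

$1,319,068.74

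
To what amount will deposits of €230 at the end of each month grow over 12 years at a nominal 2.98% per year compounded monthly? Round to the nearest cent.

i = 0.0298/12 = 0.00248333 per month; n = 12·12 = 144.
FV = PMT · [(1+i)^n − 1] / i = 230 · 172.856310 = 39,756.9513

€39,756.95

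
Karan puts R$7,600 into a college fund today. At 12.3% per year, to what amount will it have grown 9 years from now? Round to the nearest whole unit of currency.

R$21,589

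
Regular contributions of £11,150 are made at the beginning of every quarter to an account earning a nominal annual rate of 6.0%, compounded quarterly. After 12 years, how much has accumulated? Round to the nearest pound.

With 4 periods per year: i = 0.015, n = 48.
FV = 11150 × [(1+0.015)^48 − 1] / 0.015 × (1+i) = 11150 × 70.608698 = 787,286.9780
(Beginning-of-period payments → annuity-due factor ×(1+i).)

£787,287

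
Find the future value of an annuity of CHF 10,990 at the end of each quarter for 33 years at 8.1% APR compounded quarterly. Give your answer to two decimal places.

CHF 7,110,506.10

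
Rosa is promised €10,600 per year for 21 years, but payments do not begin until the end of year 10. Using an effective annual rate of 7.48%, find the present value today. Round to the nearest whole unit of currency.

€57,761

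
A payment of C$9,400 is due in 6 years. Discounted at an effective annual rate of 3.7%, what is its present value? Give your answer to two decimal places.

C$7,558.84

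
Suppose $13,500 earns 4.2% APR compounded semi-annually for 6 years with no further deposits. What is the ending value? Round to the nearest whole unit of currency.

$17,324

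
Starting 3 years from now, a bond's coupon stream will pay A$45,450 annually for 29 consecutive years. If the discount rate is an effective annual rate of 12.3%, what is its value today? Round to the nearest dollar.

A$282,865

Value one period before first payment (t=2): 45450 × [1 − (1+0.123)^(−29)] / 0.123 = 45450 × 7.848838 = 356,729.6939
PV₀ = 356,729.6939 / (1+0.123)^2 = 356,729.6939 / 1.261129 = 282,865.3483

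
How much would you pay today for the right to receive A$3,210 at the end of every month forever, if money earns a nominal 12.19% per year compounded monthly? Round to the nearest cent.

A$315,996.72

Periodic rate i = 0.1219/12 = 0.0101583.
PV = C/r = 3210/0.0101583 = 315,996.7186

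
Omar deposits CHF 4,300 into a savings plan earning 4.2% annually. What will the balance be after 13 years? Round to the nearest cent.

CHF 7,340.89

4,300 × (1+0.042)^13 = 4,300 × 1.707184 = 7,340.8914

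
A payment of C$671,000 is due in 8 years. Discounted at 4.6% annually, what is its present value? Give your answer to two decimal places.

Discount factor = (1+0.046)^(−8) = 0.697825; PV = 671,000 × 0.697825 = 468,240.5745

C$468,240.57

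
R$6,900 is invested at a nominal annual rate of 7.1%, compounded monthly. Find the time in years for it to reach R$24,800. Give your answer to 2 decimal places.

18.07 years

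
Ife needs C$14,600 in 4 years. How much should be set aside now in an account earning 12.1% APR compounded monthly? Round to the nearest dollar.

i = 0.121/12 = 0.0100833 per month; n = 4·12 = 48.
Discount factor = (1+0.0100833)^(−48) = 0.617809; PV = 14,600 × 0.617809 = 9,020.0098

C$9,020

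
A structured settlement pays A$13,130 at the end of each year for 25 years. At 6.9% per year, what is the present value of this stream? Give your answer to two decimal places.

PV = 13130 × [1 − (1+0.069)^(−25)] / 0.069 = 13130 × 11.759322 = 154,399.8925

A$154,399.89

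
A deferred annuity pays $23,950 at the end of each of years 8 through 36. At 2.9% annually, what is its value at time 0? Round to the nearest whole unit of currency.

Value one period before first payment (t=7): 23950 × [1 − (1+0.029)^(−29)] / 0.029 = 23950 × 19.432078 = 465,398.2731
Discount back 7 years: 465,398.2731 × (1+0.029)^(−7) = 465,398.2731 × 0.818639 = 380,993.1296

$380,993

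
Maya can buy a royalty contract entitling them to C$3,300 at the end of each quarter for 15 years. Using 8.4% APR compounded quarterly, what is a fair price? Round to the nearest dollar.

C$111,983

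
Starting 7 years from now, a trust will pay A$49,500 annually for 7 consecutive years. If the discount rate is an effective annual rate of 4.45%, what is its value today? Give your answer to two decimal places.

Value one period before first payment (t=6): 49500 × [1 − (1+0.0445)^(−7)] / 0.0445 = 49500 × 5.903498 = 292,223.1691
Discount back 6 years: 292,223.1691 × (1+0.0445)^(−6) = 292,223.1691 × 0.770104 = 225,042.2081

A$225,042.21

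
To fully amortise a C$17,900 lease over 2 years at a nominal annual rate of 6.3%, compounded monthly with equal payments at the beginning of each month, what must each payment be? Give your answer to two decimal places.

C$791.60

With 12 periods per year: i = 0.00525, n = 24.
PMT = 17900 / ( [1 − (1+0.00525)^(−24)] / 0.00525 × (1+i) ) = 17900 / 22.612290 = 791.6049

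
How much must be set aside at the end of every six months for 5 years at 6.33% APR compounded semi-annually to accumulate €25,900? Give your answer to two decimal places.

With 2 periods per year: i = 0.03165, n = 10.
PMT = 25900 / ( [(1+0.03165)^10 − 1] / 0.03165 ) = 25900 / 11.551374 = 2,242.1575

€2,242.16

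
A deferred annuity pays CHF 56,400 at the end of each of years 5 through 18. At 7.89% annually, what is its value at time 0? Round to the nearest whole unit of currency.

CHF 345,370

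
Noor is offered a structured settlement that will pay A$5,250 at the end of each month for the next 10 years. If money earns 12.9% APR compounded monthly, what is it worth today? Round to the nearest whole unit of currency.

i = 0.129/12 = 0.01075 per month; n = 10·12 = 120.
PV = 5250 × [1 − (1+0.01075)^(−120)] / 0.01075 = 5250 × 67.239776 = 353,008.8226

A$353,009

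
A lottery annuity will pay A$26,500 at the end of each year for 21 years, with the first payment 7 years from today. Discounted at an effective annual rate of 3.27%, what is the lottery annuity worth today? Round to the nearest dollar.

Value one period before first payment (t=6): 26500 × [1 − (1+0.0327)^(−21)] / 0.0327 = 26500 × 15.021579 = 398,071.8546
Discount back 6 years: 398,071.8546 × (1+0.0327)^(−6) = 398,071.8546 × 0.824432 = 328,183.2489

A$328,183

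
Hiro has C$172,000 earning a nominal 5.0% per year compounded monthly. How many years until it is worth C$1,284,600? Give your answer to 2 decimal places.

Periodic rate i = 0.05/12 = 0.00416667.
(1+i)^n = 1.2846e+06/172000 = 7.46860, so n = ln 7.46860 / ln 1.00417 = 483.5746 months
= 483.5746/12 years

40.30 years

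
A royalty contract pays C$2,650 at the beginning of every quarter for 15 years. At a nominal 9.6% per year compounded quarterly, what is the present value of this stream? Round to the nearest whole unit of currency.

C$85,819

i = 0.096/4 = 0.024 per quarter; n = 15·4 = 60.
Annuity factor a(60|0.024) × (1+i) = 32.384342; PV = 2650 × 32.384342 = 85,818.5061
Payments are at the start of each period, so multiply by (1+i).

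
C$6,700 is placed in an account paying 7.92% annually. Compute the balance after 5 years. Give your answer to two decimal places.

FV = PV·(1+i)^n = 6,700 × 1.463894 = 9,808.0910

C$9,808.09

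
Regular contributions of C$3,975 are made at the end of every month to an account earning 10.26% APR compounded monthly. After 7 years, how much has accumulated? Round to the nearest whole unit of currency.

C$485,595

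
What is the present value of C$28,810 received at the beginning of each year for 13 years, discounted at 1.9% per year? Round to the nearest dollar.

C$335,365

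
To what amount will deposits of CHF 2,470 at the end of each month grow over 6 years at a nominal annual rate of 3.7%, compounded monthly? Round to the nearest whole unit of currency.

Periodic rate i = 0.037/12 = 0.00308333; n = 6 × 12 = 72 periods.
Accumulation factor s(72|0.00308333) = 80.479461; FV = 2470 × 80.479461 = 198,784.2677

CHF 198,784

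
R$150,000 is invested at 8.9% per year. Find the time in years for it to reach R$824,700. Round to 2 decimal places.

19.99 years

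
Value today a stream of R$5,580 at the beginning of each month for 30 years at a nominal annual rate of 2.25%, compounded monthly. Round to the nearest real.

R$1,462,530

With 12 periods per year: i = 0.001875, n = 360.
Annuity factor a(360|0.001875) × (1+i) = 262.102084; PV = 5580 × 262.102084 = 1,462,529.6286
Payments are at the start of each period, so multiply by (1+i).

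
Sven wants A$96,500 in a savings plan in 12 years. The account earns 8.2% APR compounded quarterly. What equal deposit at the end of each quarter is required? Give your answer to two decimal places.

A$1,199.92

With 4 periods per year: i = 0.0205, n = 48.
FV-annuity factor = 80.421910; PMT = 96500 / 80.421910 = 1,199.9218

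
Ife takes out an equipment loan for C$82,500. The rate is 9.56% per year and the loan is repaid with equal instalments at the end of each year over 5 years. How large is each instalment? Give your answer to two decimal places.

Annuity-PV factor = 3.833785; PMT = 82500 / 3.833785 = 21,519.2047

C$21,519.20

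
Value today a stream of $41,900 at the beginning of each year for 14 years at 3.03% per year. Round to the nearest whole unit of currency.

$486,651

PV = 41900 × [1 − (1+0.0303)^(−14)] / 0.0303 × (1+i) = 41900 × 11.614580 = 486,650.8968
(Beginning-of-period payments → annuity-due factor ×(1+i).)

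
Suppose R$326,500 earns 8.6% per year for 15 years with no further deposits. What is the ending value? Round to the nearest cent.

R$1,125,461.30

FV = 326,500 × (1 + 0.086)^15 = 1,125,461.2959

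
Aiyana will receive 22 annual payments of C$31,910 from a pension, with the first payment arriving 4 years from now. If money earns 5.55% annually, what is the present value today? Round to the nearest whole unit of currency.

Value one period before first payment (t=3): 31910 × [1 − (1+0.0555)^(−22)] / 0.0555 = 31910 × 12.527342 = 399,747.4953
PV₀ = 399,747.4953 / (1+0.0555)^3 = 399,747.4953 / 1.175912 = 339,946.8633

C$339,947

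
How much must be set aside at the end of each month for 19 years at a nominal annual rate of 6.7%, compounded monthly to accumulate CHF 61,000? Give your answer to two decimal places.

With 12 periods per year: i = 0.00558333, n = 228.
PMT = 61000 / ( [(1+0.00558333)^228 − 1] / 0.00558333 ) = 61000 / 458.315466 = 133.0961

CHF 133.10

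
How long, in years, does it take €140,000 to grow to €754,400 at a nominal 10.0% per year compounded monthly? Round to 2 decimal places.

16.91 years

Periodic rate i = 0.1/12 = 0.00833333.
n = ln(754400/140000) / ln(1+0.00833333) = ln(5.38857) / 0.008299 = 202.9546 months
= 202.9546/12 years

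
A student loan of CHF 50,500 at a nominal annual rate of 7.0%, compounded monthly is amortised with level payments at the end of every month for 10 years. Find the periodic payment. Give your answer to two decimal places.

CHF 586.35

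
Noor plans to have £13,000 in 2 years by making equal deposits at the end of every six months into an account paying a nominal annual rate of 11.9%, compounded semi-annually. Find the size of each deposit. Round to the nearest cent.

With 2 periods per year: i = 0.0595, n = 4.
PMT = 13000 / ( [(1+0.0595)^4 − 1] / 0.0595 ) = 13000 / 4.371372 = 2,973.8949

£2,973.89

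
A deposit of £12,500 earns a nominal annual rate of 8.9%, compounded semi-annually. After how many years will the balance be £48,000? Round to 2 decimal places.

Periodic rate i = 0.089/2 = 0.0445.
(1+i)^n = 48000/12500 = 3.84000, so n = ln 3.84000 / ln 1.0445 = 30.9032 half-years
= 30.9032/2 years

15.45 years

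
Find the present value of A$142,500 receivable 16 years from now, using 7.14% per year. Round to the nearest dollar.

PV = 142,500 / (1 + 0.0714)^16 = 142,500 / 3.014576 = 47,270.3254

A$47,270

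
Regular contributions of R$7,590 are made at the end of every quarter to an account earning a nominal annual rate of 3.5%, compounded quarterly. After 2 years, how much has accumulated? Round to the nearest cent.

R$62,612.45

i = 0.035/4 = 0.00875 per quarter; n = 2·4 = 8.
FV = PMT · [(1+i)^n − 1] / i = 7590 · 8.249335 = 62,612.4506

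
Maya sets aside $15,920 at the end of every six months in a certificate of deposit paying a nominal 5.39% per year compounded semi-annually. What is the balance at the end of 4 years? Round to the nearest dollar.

i = 0.0539/2 = 0.02695 per half-year; n = 4·2 = 8.
Accumulation factor s(8|0.02695) = 8.796673; FV = 15920 × 8.796673 = 140,043.0350

$140,043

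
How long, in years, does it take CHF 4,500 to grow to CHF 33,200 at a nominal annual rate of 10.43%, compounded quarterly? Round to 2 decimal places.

Periodic rate i = 0.1043/4 = 0.026075.
(1+i)^n = 33200/4500 = 7.37778, so n = ln 7.37778 / ln 1.02608 = 77.6382 quarters
= 77.6382/4 years

19.41 years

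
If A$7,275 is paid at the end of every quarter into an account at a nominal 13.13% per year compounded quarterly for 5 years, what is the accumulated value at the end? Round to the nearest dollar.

A$201,198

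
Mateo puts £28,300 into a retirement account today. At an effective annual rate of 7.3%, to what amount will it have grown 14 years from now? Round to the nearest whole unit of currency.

£75,890

28,300 × (1+0.073)^14 = 28,300 × 2.681613 = 75,889.6488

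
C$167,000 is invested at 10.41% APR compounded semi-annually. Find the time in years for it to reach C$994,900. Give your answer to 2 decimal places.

Periodic rate i = 0.1041/2 = 0.05205.
n = ln(994900/167000) / ln(1+0.05205) = ln(5.95749) / 0.050741 = 35.1720 half-years
= 35.1720/2 years

17.59 years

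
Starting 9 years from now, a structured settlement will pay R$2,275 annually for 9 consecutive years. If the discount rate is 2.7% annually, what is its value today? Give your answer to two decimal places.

PV at t=8 (ordinary 9-year annuity): 2275 × a(9|0.027) = 2275 × 7.896185 = 17,963.8212
PV₀ = 17,963.8212 / (1+0.027)^8 = 17,963.8212 / 1.237552 = 14,515.6061

R$14,515.61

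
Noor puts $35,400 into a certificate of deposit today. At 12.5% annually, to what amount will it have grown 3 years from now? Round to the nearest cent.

35,400 × (1+0.125)^3 = 35,400 × 1.423828 = 50,403.5156

$50,403.52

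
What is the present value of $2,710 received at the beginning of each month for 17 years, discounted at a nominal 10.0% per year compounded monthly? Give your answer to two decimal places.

$267,582.78

Periodic rate i = 0.1/12 = 0.00833333; n = 17 × 12 = 204 periods.
PV = 2710 × [1 − (1+0.00833333)^(−204)] / 0.00833333 × (1+i) = 2710 × 98.739033 = 267,582.7803
Payments are at the start of each period, so multiply by (1+i).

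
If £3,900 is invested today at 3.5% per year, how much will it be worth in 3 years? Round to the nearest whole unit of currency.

£4,324

3,900 × (1+0.035)^3 = 3,900 × 1.108718 = 4,323.9997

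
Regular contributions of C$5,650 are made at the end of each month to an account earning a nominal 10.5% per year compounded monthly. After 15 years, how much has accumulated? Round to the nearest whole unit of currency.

Periodic rate i = 0.105/12 = 0.00875; n = 15 × 12 = 180 periods.
FV = PMT · [(1+i)^n − 1] / i = 5650 · 434.029805 = 2,452,268.4001

C$2,452,268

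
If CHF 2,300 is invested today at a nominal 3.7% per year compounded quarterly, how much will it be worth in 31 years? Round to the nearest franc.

CHF 7,204

Periodic rate i = 0.037/4 = 0.00925; n = 31 × 4 = 124 periods.
2,300 × (1+0.00925)^124 = 2,300 × 3.132175 = 7,204.0022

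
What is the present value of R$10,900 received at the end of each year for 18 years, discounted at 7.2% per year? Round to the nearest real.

R$108,079

PV = PMT · [1 − (1+i)^(−n)] / i = 10900 · 9.915497 = 108,078.9207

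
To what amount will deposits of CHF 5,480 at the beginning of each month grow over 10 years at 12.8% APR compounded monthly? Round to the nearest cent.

CHF 1,335,637.30

Periodic rate i = 0.128/12 = 0.0106667; n = 10 × 12 = 120 periods.
Accumulation factor s(120|0.0106667) × (1+i) = 243.729435; FV = 5480 × 243.729435 = 1,335,637.3042
Payments are at the start of each period, so multiply by (1+i).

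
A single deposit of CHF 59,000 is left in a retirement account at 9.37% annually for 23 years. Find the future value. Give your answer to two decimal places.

CHF 462,925.27

FV = PV·(1+i)^n = 59,000 × 7.846191 = 462,925.2718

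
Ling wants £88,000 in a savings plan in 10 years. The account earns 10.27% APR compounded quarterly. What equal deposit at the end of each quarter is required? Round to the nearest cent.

i = 0.1027/4 = 0.025675 per quarter; n = 10·4 = 40.
FV-annuity factor = 68.420963; PMT = 88000 / 68.420963 = 1,286.1555

£1,286.16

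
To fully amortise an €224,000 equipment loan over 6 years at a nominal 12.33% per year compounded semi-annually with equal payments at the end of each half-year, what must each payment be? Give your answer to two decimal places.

€26,960.27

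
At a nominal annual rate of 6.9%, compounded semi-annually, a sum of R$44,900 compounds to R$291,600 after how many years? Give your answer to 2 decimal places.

27.58 years

Periodic rate i = 0.069/2 = 0.0345.
(1+i)^n = 291600/44900 = 6.49443, so n = ln 6.49443 / ln 1.0345 = 55.1605 half-years
= 55.1605/2 years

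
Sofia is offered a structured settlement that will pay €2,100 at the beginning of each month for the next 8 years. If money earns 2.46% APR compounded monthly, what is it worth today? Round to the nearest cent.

Periodic rate i = 0.0246/12 = 0.00205; n = 8 × 12 = 96 periods.
Annuity factor a(96|0.00205) × (1+i) = 87.241718; PV = 2100 × 87.241718 = 183,207.6070
Payments are at the start of each period, so multiply by (1+i).

€183,207.61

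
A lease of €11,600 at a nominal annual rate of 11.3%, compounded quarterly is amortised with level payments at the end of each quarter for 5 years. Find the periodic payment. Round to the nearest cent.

€767.14

i = 0.113/4 = 0.02825 per quarter; n = 5·4 = 20.
PMT = 11600 / ( [1 − (1+0.02825)^(−20)] / 0.02825 ) = 11600 / 15.121067 = 767.1416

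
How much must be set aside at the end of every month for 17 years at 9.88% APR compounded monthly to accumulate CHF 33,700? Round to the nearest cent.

CHF 64.13

With 12 periods per year: i = 0.00823333, n = 204.
FV-annuity factor = 525.504594; PMT = 33700 / 525.504594 = 64.1288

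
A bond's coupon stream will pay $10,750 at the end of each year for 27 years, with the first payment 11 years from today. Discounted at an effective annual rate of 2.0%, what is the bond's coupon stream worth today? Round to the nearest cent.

$182,608.84

Value one period before first payment (t=10): 10750 × [1 − (1+0.02)^(−27)] / 0.02 = 10750 × 20.706898 = 222,599.1514
PV₀ = 222,599.1514 / (1+0.02)^10 = 222,599.1514 / 1.218994 = 182,608.8354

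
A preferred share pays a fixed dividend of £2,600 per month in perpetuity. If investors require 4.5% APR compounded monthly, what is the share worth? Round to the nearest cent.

£693,333.33

Periodic rate i = 0.045/12 = 0.00375.
PV = C/r = 2600/0.00375 = 693,333.3333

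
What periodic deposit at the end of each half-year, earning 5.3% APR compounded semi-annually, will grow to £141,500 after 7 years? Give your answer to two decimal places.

i = 0.053/2 = 0.0265 per half-year; n = 7·2 = 14.
PMT = 141500 / ( [(1+0.0265)^14 − 1] / 0.0265 ) = 141500 / 16.686775 = 8,479.7692

£8,479.77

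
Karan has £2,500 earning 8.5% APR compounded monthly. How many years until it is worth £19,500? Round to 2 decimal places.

Periodic rate i = 0.085/12 = 0.00708333.
n = ln(19500/2500) / ln(1+0.00708333) = ln(7.80000) / 0.007058 = 291.0198 months
= 291.0198/12 years

24.25 years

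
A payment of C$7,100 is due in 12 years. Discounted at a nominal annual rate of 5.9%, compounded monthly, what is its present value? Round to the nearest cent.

With 12 periods per year: i = 0.00491667, n = 144.
PV = 7,100 / (1 + 0.00491667)^144 = 7,100 / 2.026409 = 3,503.7352

C$3,503.74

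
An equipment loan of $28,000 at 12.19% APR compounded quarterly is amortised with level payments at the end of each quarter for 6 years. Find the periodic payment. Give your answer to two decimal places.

$1,661.80

With 4 periods per year: i = 0.030475, n = 24.
PMT = 28000 / ( [1 − (1+0.030475)^(−24)] / 0.030475 ) = 28000 / 16.849211 = 1,661.7989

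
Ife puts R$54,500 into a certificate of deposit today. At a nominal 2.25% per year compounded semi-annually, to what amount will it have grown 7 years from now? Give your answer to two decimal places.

Periodic rate i = 0.0225/2 = 0.01125; n = 7 × 2 = 14 periods.
54,500 × (1+0.01125)^14 = 54,500 × 1.169552 = 63,740.5765

R$63,740.58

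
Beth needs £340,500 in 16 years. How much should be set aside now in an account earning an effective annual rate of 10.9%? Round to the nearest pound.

PV = 340,500 / (1 + 0.109)^16 = 340,500 / 5.234856 = 65,044.7693

£65,045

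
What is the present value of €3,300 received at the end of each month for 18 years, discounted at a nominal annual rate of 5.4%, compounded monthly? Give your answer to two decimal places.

€455,288.93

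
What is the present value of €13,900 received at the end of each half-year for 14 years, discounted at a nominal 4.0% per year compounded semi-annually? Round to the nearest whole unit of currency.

€295,810

i = 0.04/2 = 0.02 per half-year; n = 14·2 = 28.
PV = PMT · [1 − (1+i)^(−n)] / i = 13900 · 21.281272 = 295,809.6857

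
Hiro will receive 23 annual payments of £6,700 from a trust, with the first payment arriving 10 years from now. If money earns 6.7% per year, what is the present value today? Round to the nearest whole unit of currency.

£43,233

PV at t=9 (ordinary 23-year annuity): 6700 × a(23|0.067) = 6700 × 11.566887 = 77,498.1434
PV₀ = 77,498.1434 / (1+0.067)^9 = 77,498.1434 / 1.792585 = 43,232.6168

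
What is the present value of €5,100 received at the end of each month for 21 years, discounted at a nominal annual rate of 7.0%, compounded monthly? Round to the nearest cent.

€672,404.77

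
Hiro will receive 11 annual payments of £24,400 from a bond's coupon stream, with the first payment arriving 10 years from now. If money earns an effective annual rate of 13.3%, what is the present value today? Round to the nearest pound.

£44,532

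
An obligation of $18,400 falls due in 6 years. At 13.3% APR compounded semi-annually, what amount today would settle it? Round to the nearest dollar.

i = 0.133/2 = 0.0665 per half-year; n = 6·2 = 12.
PV = FV·(1+i)^(−n) = 18,400 × 0.461817 = 8,497.4282

$8,497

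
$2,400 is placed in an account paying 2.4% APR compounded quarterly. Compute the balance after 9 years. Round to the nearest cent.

Periodic rate i = 0.024/4 = 0.006; n = 9 × 4 = 36 periods.
2,400 × (1+0.006)^36 = 2,400 × 1.240302 = 2,976.7239

$2,976.72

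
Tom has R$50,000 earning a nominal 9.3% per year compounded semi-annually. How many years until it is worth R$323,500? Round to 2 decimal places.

Periodic rate i = 0.093/2 = 0.0465.
(1+i)^n = 323500/50000 = 6.47000, so n = ln 6.47000 / ln 1.0465 = 41.0808 half-years
= 41.0808/2 years

20.54 years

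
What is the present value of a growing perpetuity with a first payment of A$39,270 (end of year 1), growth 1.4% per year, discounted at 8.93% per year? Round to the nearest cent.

PV = D₁/(r − g) = 39270/(0.0893 − 0.014) = 521,513.9442

A$521,513.94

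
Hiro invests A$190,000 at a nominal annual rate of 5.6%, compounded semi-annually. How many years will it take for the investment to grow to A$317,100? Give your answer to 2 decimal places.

Periodic rate i = 0.056/2 = 0.028.
n = ln(317100/190000) / ln(1+0.028) = ln(1.66895) / 0.027615 = 18.5475 half-years
= 18.5475/2 years

9.27 years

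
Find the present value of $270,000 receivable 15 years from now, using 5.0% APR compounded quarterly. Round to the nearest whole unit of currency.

With 4 periods per year: i = 0.0125, n = 60.
PV = 270,000 / (1 + 0.0125)^60 = 270,000 / 2.107181 = 128,133.2527

$128,133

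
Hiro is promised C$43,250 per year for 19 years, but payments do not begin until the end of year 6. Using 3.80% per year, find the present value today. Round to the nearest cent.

PV at t=5 (ordinary 19-year annuity): 43250 × a(19|0.038) = 43250 × 13.359916 = 577,816.3817
PV₀ = 577,816.3817 / (1+0.038)^5 = 577,816.3817 / 1.204999 = 479,515.9779

C$479,515.98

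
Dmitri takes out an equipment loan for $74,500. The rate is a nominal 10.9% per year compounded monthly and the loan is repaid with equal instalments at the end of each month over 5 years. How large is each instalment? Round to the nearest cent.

Periodic rate i = 0.109/12 = 0.00908333; n = 5 × 12 = 60 periods.
PMT = 74500 / ( [1 − (1+0.00908333)^(−60)] / 0.00908333 ) = 74500 / 46.098701 = 1,616.0976

$1,616.10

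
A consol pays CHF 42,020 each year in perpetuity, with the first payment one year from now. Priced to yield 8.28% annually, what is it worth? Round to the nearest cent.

CHF 507,487.92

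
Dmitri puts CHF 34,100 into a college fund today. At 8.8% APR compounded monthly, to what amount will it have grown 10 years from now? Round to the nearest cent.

CHF 81,948.12

Periodic rate i = 0.088/12 = 0.00733333; n = 10 × 12 = 120 periods.
FV = PV·(1+i)^n = 34,100 × 2.403171 = 81,948.1234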